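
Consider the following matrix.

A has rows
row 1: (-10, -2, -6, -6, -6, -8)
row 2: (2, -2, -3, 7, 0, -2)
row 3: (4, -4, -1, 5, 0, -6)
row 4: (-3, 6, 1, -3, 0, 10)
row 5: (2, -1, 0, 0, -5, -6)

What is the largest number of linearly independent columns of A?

5

Row reduce to echelon form.
R2 ← R2 + (1/5)·R1: [0, -12/5, -21/5, 29/5, -6/5, -18/5]
R3 ← R3 + (2/5)·R1: [0, -24/5, -17/5, 13/5, -12/5, -46/5]
R4 ← R4 − (3/10)·R1: [0, 33/5, 14/5, -6/5, 9/5, 62/5]
R5 ← R5 + (1/5)·R1: [0, -7/5, -6/5, -6/5, -31/5, -38/5]
R3 ← R3 − (2)·R2: [0, 0, 5, -9, 0, -2]
R4 ← R4 + (11/4)·R2: [0, 0, -35/4, 59/4, -3/2, 5/2]
R5 ← R5 − (7/12)·R2: [0, 0, 5/4, -55/12, -11/2, -11/2]
R4 ← R4 + (7/4)·R3: [0, 0, 0, -1, -3/2, -1]
R5 ← R5 − (1/4)·R3: [0, 0, 0, -7/3, -11/2, -5]
R5 ← R5 − (7/3)·R4: [0, 0, 0, 0, -2, -8/3]
Echelon form has 5 nonzero rows, so rank(A) = 5.
The rank gives the maximum number of linearly independent columns: 5.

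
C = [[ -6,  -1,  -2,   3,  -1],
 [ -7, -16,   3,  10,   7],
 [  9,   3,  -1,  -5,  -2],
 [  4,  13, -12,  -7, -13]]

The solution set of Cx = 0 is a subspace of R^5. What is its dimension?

Row reduce to echelon form.
R2 ← R2 − (7/6)·R1: [0, -89/6, 16/3, 13/2, 49/6]
R3 ← R3 + (3/2)·R1: [0, 3/2, -4, -1/2, -7/2]
R4 ← R4 + (2/3)·R1: [0, 37/3, -40/3, -5, -41/3]
R3 ← R3 + (9/89)·R2: [0, 0, -308/89, 14/89, -238/89]
R4 ← R4 + (74/89)·R2: [0, 0, -792/89, 36/89, -612/89]
R4 ← R4 − (18/7)·R3: [0, 0, 0, 0, 0]
3 nonzero rows, so rank(C) = 3.
C has 5 columns; by rank–nullity, nullity = 5 − 3 = 2.

2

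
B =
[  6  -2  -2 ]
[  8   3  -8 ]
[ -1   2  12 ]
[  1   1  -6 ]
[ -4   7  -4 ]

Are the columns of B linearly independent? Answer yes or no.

Row reduce B to echelon form.
R2 ← R2 − (4/3)·R1: [0, 17/3, -16/3]
R3 ← R3 + (1/6)·R1: [0, 5/3, 35/3]
R4 ← R4 − (1/6)·R1: [0, 4/3, -17/3]
R5 ← R5 + (2/3)·R1: [0, 17/3, -16/3]
R3 ← R3 − (5/17)·R2: [0, 0, 225/17]
R4 ← R4 − (4/17)·R2: [0, 0, -75/17]
R5 ← R5 − R2: [0, 0, 0]
R4 ← R4 + (1/3)·R3: [0, 0, 0]
3 pivots among 3 columns.
Every column is a pivot column, so the columns are linearly independent.

yes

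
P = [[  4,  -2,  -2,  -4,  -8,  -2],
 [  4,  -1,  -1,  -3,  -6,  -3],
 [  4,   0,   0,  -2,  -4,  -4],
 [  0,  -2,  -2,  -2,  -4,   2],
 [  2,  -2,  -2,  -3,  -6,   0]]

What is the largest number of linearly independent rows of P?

Row reduce to echelon form.
R2 ← R2 − R1: [0, 1, 1, 1, 2, -1]
R3 ← R3 − R1: [0, 2, 2, 2, 4, -2]
R5 ← R5 − (1/2)·R1: [0, -1, -1, -1, -2, 1]
R3 ← R3 − (2)·R2: [0, 0, 0, 0, 0, 0]
R4 ← R4 + (2)·R2: [0, 0, 0, 0, 0, 0]
R5 ← R5 + R2: [0, 0, 0, 0, 0, 0]
Echelon form has 2 nonzero rows, so rank(P) = 2.
The rank gives the maximum number of linearly independent rows: 2.

2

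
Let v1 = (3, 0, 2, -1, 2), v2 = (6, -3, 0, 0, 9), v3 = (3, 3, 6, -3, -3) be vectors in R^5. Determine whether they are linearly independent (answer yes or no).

Form the matrix with these vectors as rows and row reduce.
R2 ← R2 − (2)·R1: [0, -3, -4, 2, 5]
R3 ← R3 − R1: [0, 3, 4, -2, -5]
R3 ← R3 + R2: [0, 0, 0, 0, 0]
2 nonzero rows, so the 3 vectors span a space of dimension 2.
Since 2 < 3, the vectors are linearly dependent.

no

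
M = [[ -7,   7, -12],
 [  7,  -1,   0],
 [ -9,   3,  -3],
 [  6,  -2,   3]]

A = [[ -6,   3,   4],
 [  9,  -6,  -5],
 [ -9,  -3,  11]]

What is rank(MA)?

First compute MA:
[[213, -27, -195],
 [-51,  27,  33],
 [108, -36, -84],
 [-81,  21,  67]]
Now row reduce the product.
R2 ← R2 + (17/71)·R1: [0, 1458/71, -972/71]
R3 ← R3 − (36/71)·R1: [0, -1584/71, 1056/71]
R4 ← R4 + (27/71)·R1: [0, 762/71, -508/71]
R3 ← R3 + (88/81)·R2: [0, 0, 0]
R4 ← R4 − (127/243)·R2: [0, 0, 0]
2 nonzero rows, so rank(MA) = 2.

2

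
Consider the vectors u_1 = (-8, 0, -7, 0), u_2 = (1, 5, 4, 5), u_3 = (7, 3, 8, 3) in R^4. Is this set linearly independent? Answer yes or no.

Form the matrix with these vectors as rows and row reduce.
R2 ← R2 + (1/8)·R1: [0, 5, 25/8, 5]
R3 ← R3 + (7/8)·R1: [0, 3, 15/8, 3]
R3 ← R3 − (3/5)·R2: [0, 0, 0, 0]
2 nonzero rows, so the 3 vectors span a space of dimension 2.
Since 2 < 3, the vectors are linearly dependent.

no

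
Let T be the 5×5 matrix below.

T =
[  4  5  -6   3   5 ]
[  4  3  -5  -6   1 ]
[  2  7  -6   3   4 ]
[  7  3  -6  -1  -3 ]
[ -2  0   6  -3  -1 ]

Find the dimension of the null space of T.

Row reduce to echelon form.
R2 ← R2 − R1: [0, -2, 1, -9, -4]
R3 ← R3 − (1/2)·R1: [0, 9/2, -3, 3/2, 3/2]
R4 ← R4 − (7/4)·R1: [0, -23/4, 9/2, -25/4, -47/4]
R5 ← R5 + (1/2)·R1: [0, 5/2, 3, -3/2, 3/2]
R3 ← R3 + (9/4)·R2: [0, 0, -3/4, -75/4, -15/2]
R4 ← R4 − (23/8)·R2: [0, 0, 13/8, 157/8, -1/4]
R5 ← R5 + (5/4)·R2: [0, 0, 17/4, -51/4, -7/2]
R4 ← R4 + (13/6)·R3: [0, 0, 0, -21, -33/2]
R5 ← R5 + (17/3)·R3: [0, 0, 0, -119, -46]
R5 ← R5 − (17/3)·R4: [0, 0, 0, 0, 95/2]
5 nonzero rows, so rank(T) = 5.
T has 5 columns; by rank–nullity, nullity = 5 − 5 = 0.

0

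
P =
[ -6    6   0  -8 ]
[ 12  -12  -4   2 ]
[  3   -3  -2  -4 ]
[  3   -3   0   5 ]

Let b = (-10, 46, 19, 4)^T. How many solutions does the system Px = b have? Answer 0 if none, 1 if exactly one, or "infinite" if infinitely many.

Row reduce the augmented matrix [P | b].
R2 ← R2 + (2)·R1: [0, 0, -4, -14, 26]
R3 ← R3 + (1/2)·R1: [0, 0, -2, -8, 14]
R4 ← R4 + (1/2)·R1: [0, 0, 0, 1, -1]
R3 ← R3 − (1/2)·R2: [0, 0, 0, -1, 1]
R4 ← R4 + R3: [0, 0, 0, 0, 0]
The echelon form has 3 nonzero rows, and every pivot lies in the first 4 columns, so rank(P) = rank([P|b]) = 3.
The system is consistent.
rank = 3 < 4 unknowns, so there are infinitely many solutions.

infinite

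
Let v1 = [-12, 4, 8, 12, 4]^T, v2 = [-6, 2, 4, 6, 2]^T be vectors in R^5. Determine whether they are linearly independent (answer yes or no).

Form the matrix with these vectors as rows and row reduce.
R2 ← R2 − (1/2)·R1: [0, 0, 0, 0, 0]
1 nonzero row, so the 2 vectors span a space of dimension 1.
Since 1 < 2, the vectors are linearly dependent.

no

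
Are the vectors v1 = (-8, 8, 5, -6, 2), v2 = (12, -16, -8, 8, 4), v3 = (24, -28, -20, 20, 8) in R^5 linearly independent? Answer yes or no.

Form the matrix with these vectors as rows and row reduce.
R2 ← R2 + (3/2)·R1: [0, -4, -1/2, -1, 7]
R3 ← R3 + (3)·R1: [0, -4, -5, 2, 14]
R3 ← R3 − R2: [0, 0, -9/2, 3, 7]
3 nonzero rows, so the 3 vectors span a space of dimension 3.
Since 3 = 3, the vectors are linearly independent.

yes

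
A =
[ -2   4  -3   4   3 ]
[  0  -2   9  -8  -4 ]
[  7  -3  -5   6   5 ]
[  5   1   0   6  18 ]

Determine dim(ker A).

Row reduce to echelon form.
R3 ← R3 + (7/2)·R1: [0, 11, -31/2, 20, 31/2]
R4 ← R4 + (5/2)·R1: [0, 11, -15/2, 16, 51/2]
R3 ← R3 + (11/2)·R2: [0, 0, 34, -24, -13/2]
R4 ← R4 + (11/2)·R2: [0, 0, 42, -28, 7/2]
R4 ← R4 − (21/17)·R3: [0, 0, 0, 28/17, 196/17]
4 nonzero rows, so rank(A) = 4.
A has 5 columns; by rank–nullity, nullity = 5 − 4 = 1.

1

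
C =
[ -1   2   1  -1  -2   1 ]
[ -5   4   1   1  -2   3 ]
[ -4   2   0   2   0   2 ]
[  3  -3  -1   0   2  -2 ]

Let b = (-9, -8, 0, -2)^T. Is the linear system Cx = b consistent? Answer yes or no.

no

Row reduce the augmented matrix [C | b].
R2 ← R2 − (5)·R1: [0, -6, -4, 6, 8, -2, 37]
R3 ← R3 − (4)·R1: [0, -6, -4, 6, 8, -2, 36]
R4 ← R4 + (3)·R1: [0, 3, 2, -3, -4, 1, -29]
R3 ← R3 − R2: [0, 0, 0, 0, 0, 0, -1]
R4 ← R4 + (1/2)·R2: [0, 0, 0, 0, 0, 0, -21/2]
R4 ← R4 − (21/2)·R3: [0, 0, 0, 0, 0, 0, 0]
The echelon form has 3 nonzero rows; the last pivot sits in the augmented column, so rank(C) = 2 but rank([C|b]) = 3.
Since the ranks differ, the system is inconsistent.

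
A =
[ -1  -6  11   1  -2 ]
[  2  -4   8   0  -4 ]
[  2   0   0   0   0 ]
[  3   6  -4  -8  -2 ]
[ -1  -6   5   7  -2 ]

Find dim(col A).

Row reduce to echelon form.
R2 ← R2 + (2)·R1: [0, -16, 30, 2, -8]
R3 ← R3 + (2)·R1: [0, -12, 22, 2, -4]
R4 ← R4 + (3)·R1: [0, -12, 29, -5, -8]
R5 ← R5 − R1: [0, 0, -6, 6, 0]
R3 ← R3 − (3/4)·R2: [0, 0, -1/2, 1/2, 2]
R4 ← R4 − (3/4)·R2: [0, 0, 13/2, -13/2, -2]
R4 ← R4 + (13)·R3: [0, 0, 0, 0, 24]
R5 ← R5 − (12)·R3: [0, 0, 0, 0, -24]
R5 ← R5 + R4: [0, 0, 0, 0, 0]
Echelon form has 4 nonzero rows, so rank(A) = 4.
The column space has dimension equal to the rank: 4.

4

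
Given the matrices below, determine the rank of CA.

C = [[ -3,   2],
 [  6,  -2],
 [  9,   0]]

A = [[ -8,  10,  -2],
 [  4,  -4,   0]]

2

First compute CA:
[[ 32, -38,   6],
 [-56,  68, -12],
 [-72,  90, -18]]
Now row reduce the product.
R2 ← R2 + (7/4)·R1: [0, 3/2, -3/2]
R3 ← R3 + (9/4)·R1: [0, 9/2, -9/2]
R3 ← R3 − (3)·R2: [0, 0, 0]
2 nonzero rows, so rank(CA) = 2.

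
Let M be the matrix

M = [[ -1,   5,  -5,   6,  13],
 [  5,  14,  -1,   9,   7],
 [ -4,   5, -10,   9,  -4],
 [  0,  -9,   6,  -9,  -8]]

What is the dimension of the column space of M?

Row reduce to echelon form.
R2 ← R2 + (5)·R1: [0, 39, -26, 39, 72]
R3 ← R3 − (4)·R1: [0, -15, 10, -15, -56]
R3 ← R3 + (5/13)·R2: [0, 0, 0, 0, -368/13]
R4 ← R4 + (3/13)·R2: [0, 0, 0, 0, 112/13]
R4 ← R4 + (7/23)·R3: [0, 0, 0, 0, 0]
Echelon form has 3 nonzero rows, so rank(M) = 3.
The column space has dimension equal to the rank: 3.

3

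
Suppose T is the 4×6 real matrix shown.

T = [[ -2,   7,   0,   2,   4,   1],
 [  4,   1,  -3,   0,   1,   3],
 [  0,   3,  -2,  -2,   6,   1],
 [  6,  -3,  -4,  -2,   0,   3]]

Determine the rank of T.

3

Row reduce to echelon form.
R2 ← R2 + (2)·R1: [0, 15, -3, 4, 9, 5]
R4 ← R4 + (3)·R1: [0, 18, -4, 4, 12, 6]
R3 ← R3 − (1/5)·R2: [0, 0, -7/5, -14/5, 21/5, 0]
R4 ← R4 − (6/5)·R2: [0, 0, -2/5, -4/5, 6/5, 0]
R4 ← R4 − (2/7)·R3: [0, 0, 0, 0, 0, 0]
Echelon form has 3 nonzero rows, so rank(T) = 3.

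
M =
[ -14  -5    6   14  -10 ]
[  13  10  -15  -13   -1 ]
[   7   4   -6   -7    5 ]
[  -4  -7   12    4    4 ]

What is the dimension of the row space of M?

3

Row reduce to echelon form.
R2 ← R2 + (13/14)·R1: [0, 75/14, -66/7, 0, -72/7]
R3 ← R3 + (1/2)·R1: [0, 3/2, -3, 0, 0]
R4 ← R4 − (2/7)·R1: [0, -39/7, 72/7, 0, 48/7]
R3 ← R3 − (7/25)·R2: [0, 0, -9/25, 0, 72/25]
R4 ← R4 + (26/25)·R2: [0, 0, 12/25, 0, -96/25]
R4 ← R4 + (4/3)·R3: [0, 0, 0, 0, 0]
Echelon form has 3 nonzero rows, so rank(M) = 3.
The row space has dimension equal to the rank: 3.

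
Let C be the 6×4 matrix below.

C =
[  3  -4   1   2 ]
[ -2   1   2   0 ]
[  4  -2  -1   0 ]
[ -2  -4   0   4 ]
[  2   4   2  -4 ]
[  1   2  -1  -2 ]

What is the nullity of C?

Row reduce to echelon form.
R2 ← R2 + (2/3)·R1: [0, -5/3, 8/3, 4/3]
R3 ← R3 − (4/3)·R1: [0, 10/3, -7/3, -8/3]
R4 ← R4 + (2/3)·R1: [0, -20/3, 2/3, 16/3]
R5 ← R5 − (2/3)·R1: [0, 20/3, 4/3, -16/3]
R6 ← R6 − (1/3)·R1: [0, 10/3, -4/3, -8/3]
R3 ← R3 + (2)·R2: [0, 0, 3, 0]
R4 ← R4 − (4)·R2: [0, 0, -10, 0]
R5 ← R5 + (4)·R2: [0, 0, 12, 0]
R6 ← R6 + (2)·R2: [0, 0, 4, 0]
R4 ← R4 + (10/3)·R3: [0, 0, 0, 0]
R5 ← R5 − (4)·R3: [0, 0, 0, 0]
R6 ← R6 − (4/3)·R3: [0, 0, 0, 0]
3 nonzero rows, so rank(C) = 3.
C has 4 columns; by rank–nullity, nullity = 4 − 3 = 1.

1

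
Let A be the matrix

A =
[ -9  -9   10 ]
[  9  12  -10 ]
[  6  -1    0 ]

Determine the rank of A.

Row reduce to echelon form.
R2 ← R2 + R1: [0, 3, 0]
R3 ← R3 + (2/3)·R1: [0, -7, 20/3]
R3 ← R3 + (7/3)·R2: [0, 0, 20/3]
Echelon form has 3 nonzero rows, so rank(A) = 3.

3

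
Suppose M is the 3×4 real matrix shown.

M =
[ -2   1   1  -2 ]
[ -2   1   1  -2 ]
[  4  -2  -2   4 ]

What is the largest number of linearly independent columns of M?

1

Row reduce to echelon form.
R2 ← R2 − R1: [0, 0, 0, 0]
R3 ← R3 + (2)·R1: [0, 0, 0, 0]
Echelon form has 1 nonzero row, so rank(M) = 1.
The rank gives the maximum number of linearly independent columns: 1.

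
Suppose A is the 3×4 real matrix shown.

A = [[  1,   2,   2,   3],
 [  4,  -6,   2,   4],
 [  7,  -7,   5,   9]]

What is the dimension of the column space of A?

2

Row reduce to echelon form.
R2 ← R2 − (4)·R1: [0, -14, -6, -8]
R3 ← R3 − (7)·R1: [0, -21, -9, -12]
R3 ← R3 − (3/2)·R2: [0, 0, 0, 0]
Echelon form has 2 nonzero rows, so rank(A) = 2.
The column space has dimension equal to the rank: 2.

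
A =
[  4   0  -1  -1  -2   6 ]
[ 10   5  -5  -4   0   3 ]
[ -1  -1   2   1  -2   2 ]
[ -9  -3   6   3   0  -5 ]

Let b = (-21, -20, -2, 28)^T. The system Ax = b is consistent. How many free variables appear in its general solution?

Row reduce the augmented matrix [A | b].
R2 ← R2 − (5/2)·R1: [0, 5, -5/2, -3/2, 5, -12, 65/2]
R3 ← R3 + (1/4)·R1: [0, -1, 7/4, 3/4, -5/2, 7/2, -29/4]
R4 ← R4 + (9/4)·R1: [0, -3, 15/4, 3/4, -9/2, 17/2, -77/4]
R3 ← R3 + (1/5)·R2: [0, 0, 5/4, 9/20, -3/2, 11/10, -3/4]
R4 ← R4 + (3/5)·R2: [0, 0, 9/4, -3/20, -3/2, 13/10, 1/4]
R4 ← R4 − (9/5)·R3: [0, 0, 0, -24/25, 6/5, -17/25, 8/5]
The echelon form has 4 nonzero rows, and every pivot lies in the first 6 columns, so rank(A) = rank([A|b]) = 4.
The system is consistent.
Free variables = (unknowns) − (rank) = 6 − 4 = 2.

2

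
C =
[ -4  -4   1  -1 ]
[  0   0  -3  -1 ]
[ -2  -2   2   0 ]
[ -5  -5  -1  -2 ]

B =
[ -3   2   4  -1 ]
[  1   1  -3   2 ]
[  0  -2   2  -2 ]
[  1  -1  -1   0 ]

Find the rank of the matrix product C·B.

2

First compute CB:
[[  7, -13,  -1,  -6],
 [ -1,   7,  -5,   6],
 [  4, -10,   2,  -6],
 [  8, -11,  -5,  -3]]
Now row reduce the product.
R2 ← R2 + (1/7)·R1: [0, 36/7, -36/7, 36/7]
R3 ← R3 − (4/7)·R1: [0, -18/7, 18/7, -18/7]
R4 ← R4 − (8/7)·R1: [0, 27/7, -27/7, 27/7]
R3 ← R3 + (1/2)·R2: [0, 0, 0, 0]
R4 ← R4 − (3/4)·R2: [0, 0, 0, 0]
2 nonzero rows, so rank(CB) = 2.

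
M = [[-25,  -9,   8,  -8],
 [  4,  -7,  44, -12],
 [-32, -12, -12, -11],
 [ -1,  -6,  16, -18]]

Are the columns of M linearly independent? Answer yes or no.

yes

Row reduce M to echelon form.
R2 ← R2 + (4/25)·R1: [0, -211/25, 1132/25, -332/25]
R3 ← R3 − (32/25)·R1: [0, -12/25, -556/25, -19/25]
R4 ← R4 − (1/25)·R1: [0, -141/25, 392/25, -442/25]
R3 ← R3 − (12/211)·R2: [0, 0, -5236/211, -1/211]
R4 ← R4 − (141/211)·R2: [0, 0, -3076/211, -1858/211]
R4 ← R4 − (769/1309)·R3: [0, 0, 0, -11523/1309]
4 pivots among 4 columns.
Every column is a pivot column, so the columns are linearly independent.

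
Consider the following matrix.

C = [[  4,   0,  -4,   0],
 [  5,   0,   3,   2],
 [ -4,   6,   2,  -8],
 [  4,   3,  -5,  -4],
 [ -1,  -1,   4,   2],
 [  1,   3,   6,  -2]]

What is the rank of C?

3

Row reduce to echelon form.
R2 ← R2 − (5/4)·R1: [0, 0, 8, 2]
R3 ← R3 + R1: [0, 6, -2, -8]
R4 ← R4 − R1: [0, 3, -1, -4]
R5 ← R5 + (1/4)·R1: [0, -1, 3, 2]
R6 ← R6 − (1/4)·R1: [0, 3, 7, -2]
Swap R2 ↔ R3
R4 ← R4 − (1/2)·R2: [0, 0, 0, 0]
R5 ← R5 + (1/6)·R2: [0, 0, 8/3, 2/3]
R6 ← R6 − (1/2)·R2: [0, 0, 8, 2]
R5 ← R5 − (1/3)·R3: [0, 0, 0, 0]
R6 ← R6 − R3: [0, 0, 0, 0]
Echelon form has 3 nonzero rows, so rank(C) = 3.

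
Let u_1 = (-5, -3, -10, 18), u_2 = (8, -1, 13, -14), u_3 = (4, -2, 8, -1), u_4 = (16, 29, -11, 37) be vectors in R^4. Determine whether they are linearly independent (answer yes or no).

yes

Form the matrix with these vectors as rows and row reduce.
R2 ← R2 + (8/5)·R1: [0, -29/5, -3, 74/5]
R3 ← R3 + (4/5)·R1: [0, -22/5, 0, 67/5]
R4 ← R4 + (16/5)·R1: [0, 97/5, -43, 473/5]
R3 ← R3 − (22/29)·R2: [0, 0, 66/29, 63/29]
R4 ← R4 + (97/29)·R2: [0, 0, -1538/29, 4179/29]
R4 ← R4 + (769/33)·R3: [0, 0, 0, 2142/11]
4 nonzero rows, so the 4 vectors span a space of dimension 4.
Since 4 = 4, the vectors are linearly independent.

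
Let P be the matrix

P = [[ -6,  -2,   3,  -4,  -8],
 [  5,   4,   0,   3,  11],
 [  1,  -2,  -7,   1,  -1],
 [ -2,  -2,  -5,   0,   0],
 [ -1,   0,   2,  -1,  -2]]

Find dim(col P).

Row reduce to echelon form.
R2 ← R2 + (5/6)·R1: [0, 7/3, 5/2, -1/3, 13/3]
R3 ← R3 + (1/6)·R1: [0, -7/3, -13/2, 1/3, -7/3]
R4 ← R4 − (1/3)·R1: [0, -4/3, -6, 4/3, 8/3]
R5 ← R5 − (1/6)·R1: [0, 1/3, 3/2, -1/3, -2/3]
R3 ← R3 + R2: [0, 0, -4, 0, 2]
R4 ← R4 + (4/7)·R2: [0, 0, -32/7, 8/7, 36/7]
R5 ← R5 − (1/7)·R2: [0, 0, 8/7, -2/7, -9/7]
R4 ← R4 − (8/7)·R3: [0, 0, 0, 8/7, 20/7]
R5 ← R5 + (2/7)·R3: [0, 0, 0, -2/7, -5/7]
R5 ← R5 + (1/4)·R4: [0, 0, 0, 0, 0]
Echelon form has 4 nonzero rows, so rank(P) = 4.
The column space has dimension equal to the rank: 4.

4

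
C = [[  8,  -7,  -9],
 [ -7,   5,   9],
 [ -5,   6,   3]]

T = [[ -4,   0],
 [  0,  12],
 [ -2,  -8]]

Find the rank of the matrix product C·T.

2

First compute CT:
[[-14, -12],
 [ 10, -12],
 [ 14,  48]]
Now row reduce the product.
R2 ← R2 + (5/7)·R1: [0, -144/7]
R3 ← R3 + R1: [0, 36]
R3 ← R3 + (7/4)·R2: [0, 0]
2 nonzero rows, so rank(CT) = 2.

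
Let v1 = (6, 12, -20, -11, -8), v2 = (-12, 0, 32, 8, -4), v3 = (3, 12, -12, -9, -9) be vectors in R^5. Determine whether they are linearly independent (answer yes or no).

Form the matrix with these vectors as rows and row reduce.
R2 ← R2 + (2)·R1: [0, 24, -8, -14, -20]
R3 ← R3 − (1/2)·R1: [0, 6, -2, -7/2, -5]
R3 ← R3 − (1/4)·R2: [0, 0, 0, 0, 0]
2 nonzero rows, so the 3 vectors span a space of dimension 2.
Since 2 < 3, the vectors are linearly dependent.

no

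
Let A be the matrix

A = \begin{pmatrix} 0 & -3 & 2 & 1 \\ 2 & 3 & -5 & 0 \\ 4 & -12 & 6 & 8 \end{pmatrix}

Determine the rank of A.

3

Row reduce to echelon form.
Swap R1 ↔ R2
R3 ← R3 − (2)·R1: [0, -18, 16, 8]
R3 ← R3 − (6)·R2: [0, 0, 4, 2]
Echelon form has 3 nonzero rows, so rank(A) = 3.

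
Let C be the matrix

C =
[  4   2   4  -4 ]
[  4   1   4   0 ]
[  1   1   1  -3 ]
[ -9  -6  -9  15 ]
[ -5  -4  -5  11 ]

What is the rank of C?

2

Row reduce to echelon form.
R2 ← R2 − R1: [0, -1, 0, 4]
R3 ← R3 − (1/4)·R1: [0, 1/2, 0, -2]
R4 ← R4 + (9/4)·R1: [0, -3/2, 0, 6]
R5 ← R5 + (5/4)·R1: [0, -3/2, 0, 6]
R3 ← R3 + (1/2)·R2: [0, 0, 0, 0]
R4 ← R4 − (3/2)·R2: [0, 0, 0, 0]
R5 ← R5 − (3/2)·R2: [0, 0, 0, 0]
Echelon form has 2 nonzero rows, so rank(C) = 2.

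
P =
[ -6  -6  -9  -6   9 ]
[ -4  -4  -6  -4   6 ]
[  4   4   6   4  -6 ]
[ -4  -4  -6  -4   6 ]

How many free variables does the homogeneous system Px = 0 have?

Row reduce to echelon form.
R2 ← R2 − (2/3)·R1: [0, 0, 0, 0, 0]
R3 ← R3 + (2/3)·R1: [0, 0, 0, 0, 0]
R4 ← R4 − (2/3)·R1: [0, 0, 0, 0, 0]
1 nonzero row, so rank(P) = 1.
P has 5 columns; by rank–nullity, nullity = 5 − 1 = 4.

4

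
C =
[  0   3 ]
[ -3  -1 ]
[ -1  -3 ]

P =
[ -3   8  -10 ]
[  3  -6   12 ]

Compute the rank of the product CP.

2

First compute CP:
[[  9, -18,  36],
 [  6, -18,  18],
 [ -6,  10, -26]]
Now row reduce the product.
R2 ← R2 − (2/3)·R1: [0, -6, -6]
R3 ← R3 + (2/3)·R1: [0, -2, -2]
R3 ← R3 − (1/3)·R2: [0, 0, 0]
2 nonzero rows, so rank(CP) = 2.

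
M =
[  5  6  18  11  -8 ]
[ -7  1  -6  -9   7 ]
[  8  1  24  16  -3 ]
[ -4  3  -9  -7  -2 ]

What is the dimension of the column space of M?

3

Row reduce to echelon form.
R2 ← R2 + (7/5)·R1: [0, 47/5, 96/5, 32/5, -21/5]
R3 ← R3 − (8/5)·R1: [0, -43/5, -24/5, -8/5, 49/5]
R4 ← R4 + (4/5)·R1: [0, 39/5, 27/5, 9/5, -42/5]
R3 ← R3 + (43/47)·R2: [0, 0, 600/47, 200/47, 280/47]
R4 ← R4 − (39/47)·R2: [0, 0, -495/47, -165/47, -231/47]
R4 ← R4 + (33/40)·R3: [0, 0, 0, 0, 0]
Echelon form has 3 nonzero rows, so rank(M) = 3.
The column space has dimension equal to the rank: 3.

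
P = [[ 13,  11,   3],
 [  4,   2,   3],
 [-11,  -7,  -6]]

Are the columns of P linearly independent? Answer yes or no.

Row reduce P to echelon form.
R2 ← R2 − (4/13)·R1: [0, -18/13, 27/13]
R3 ← R3 + (11/13)·R1: [0, 30/13, -45/13]
R3 ← R3 + (5/3)·R2: [0, 0, 0]
2 pivots among 3 columns.
Only 2 < 3 pivot columns, so the columns are linearly dependent.

no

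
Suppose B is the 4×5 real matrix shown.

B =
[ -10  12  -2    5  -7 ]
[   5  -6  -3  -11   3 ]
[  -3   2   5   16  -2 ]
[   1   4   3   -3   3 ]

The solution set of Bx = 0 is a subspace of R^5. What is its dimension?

2

Row reduce to echelon form.
R2 ← R2 + (1/2)·R1: [0, 0, -4, -17/2, -1/2]
R3 ← R3 − (3/10)·R1: [0, -8/5, 28/5, 29/2, 1/10]
R4 ← R4 + (1/10)·R1: [0, 26/5, 14/5, -5/2, 23/10]
Swap R2 ↔ R3
R4 ← R4 + (13/4)·R2: [0, 0, 21, 357/8, 21/8]
R4 ← R4 + (21/4)·R3: [0, 0, 0, 0, 0]
3 nonzero rows, so rank(B) = 3.
B has 5 columns; by rank–nullity, nullity = 5 − 3 = 2.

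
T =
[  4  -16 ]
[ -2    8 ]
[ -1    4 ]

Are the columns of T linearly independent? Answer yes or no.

no

Row reduce T to echelon form.
R2 ← R2 + (1/2)·R1: [0, 0]
R3 ← R3 + (1/4)·R1: [0, 0]
1 pivot among 2 columns.
Only 1 < 2 pivot columns, so the columns are linearly dependent.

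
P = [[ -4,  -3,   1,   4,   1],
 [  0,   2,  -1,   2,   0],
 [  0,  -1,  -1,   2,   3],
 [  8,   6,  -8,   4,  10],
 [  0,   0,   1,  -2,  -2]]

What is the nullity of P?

2

Row reduce to echelon form.
R4 ← R4 + (2)·R1: [0, 0, -6, 12, 12]
R3 ← R3 + (1/2)·R2: [0, 0, -3/2, 3, 3]
R4 ← R4 − (4)·R3: [0, 0, 0, 0, 0]
R5 ← R5 + (2/3)·R3: [0, 0, 0, 0, 0]
3 nonzero rows, so rank(P) = 3.
P has 5 columns; by rank–nullity, nullity = 5 − 3 = 2.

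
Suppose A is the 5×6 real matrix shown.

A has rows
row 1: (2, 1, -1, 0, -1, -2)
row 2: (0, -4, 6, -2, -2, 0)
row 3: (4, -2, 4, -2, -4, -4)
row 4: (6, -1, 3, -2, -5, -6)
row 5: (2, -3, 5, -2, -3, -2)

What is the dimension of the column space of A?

Row reduce to echelon form.
R3 ← R3 − (2)·R1: [0, -4, 6, -2, -2, 0]
R4 ← R4 − (3)·R1: [0, -4, 6, -2, -2, 0]
R5 ← R5 − R1: [0, -4, 6, -2, -2, 0]
R3 ← R3 − R2: [0, 0, 0, 0, 0, 0]
R4 ← R4 − R2: [0, 0, 0, 0, 0, 0]
R5 ← R5 − R2: [0, 0, 0, 0, 0, 0]
Echelon form has 2 nonzero rows, so rank(A) = 2.
The column space has dimension equal to the rank: 2.

2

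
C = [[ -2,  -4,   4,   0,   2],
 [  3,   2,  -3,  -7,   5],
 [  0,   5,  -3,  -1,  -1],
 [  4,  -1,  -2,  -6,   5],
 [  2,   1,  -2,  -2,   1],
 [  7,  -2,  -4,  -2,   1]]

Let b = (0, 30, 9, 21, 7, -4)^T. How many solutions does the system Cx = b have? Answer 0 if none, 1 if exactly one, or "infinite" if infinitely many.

Row reduce the augmented matrix [C | b].
R2 ← R2 + (3/2)·R1: [0, -4, 3, -7, 8, 30]
R4 ← R4 + (2)·R1: [0, -9, 6, -6, 9, 21]
R5 ← R5 + R1: [0, -3, 2, -2, 3, 7]
R6 ← R6 + (7/2)·R1: [0, -16, 10, -2, 8, -4]
R3 ← R3 + (5/4)·R2: [0, 0, 3/4, -39/4, 9, 93/2]
R4 ← R4 − (9/4)·R2: [0, 0, -3/4, 39/4, -9, -93/2]
R5 ← R5 − (3/4)·R2: [0, 0, -1/4, 13/4, -3, -31/2]
R6 ← R6 − (4)·R2: [0, 0, -2, 26, -24, -124]
R4 ← R4 + R3: [0, 0, 0, 0, 0, 0]
R5 ← R5 + (1/3)·R3: [0, 0, 0, 0, 0, 0]
R6 ← R6 + (8/3)·R3: [0, 0, 0, 0, 0, 0]
The echelon form has 3 nonzero rows, and every pivot lies in the first 5 columns, so rank(C) = rank([C|b]) = 3.
The system is consistent.
rank = 3 < 5 unknowns, so there are infinitely many solutions.

infinite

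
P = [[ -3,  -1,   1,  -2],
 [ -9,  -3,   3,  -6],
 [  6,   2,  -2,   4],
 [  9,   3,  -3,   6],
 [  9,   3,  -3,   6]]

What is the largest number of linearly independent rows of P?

Row reduce to echelon form.
R2 ← R2 − (3)·R1: [0, 0, 0, 0]
R3 ← R3 + (2)·R1: [0, 0, 0, 0]
R4 ← R4 + (3)·R1: [0, 0, 0, 0]
R5 ← R5 + (3)·R1: [0, 0, 0, 0]
Echelon form has 1 nonzero row, so rank(P) = 1.
The rank gives the maximum number of linearly independent rows: 1.

1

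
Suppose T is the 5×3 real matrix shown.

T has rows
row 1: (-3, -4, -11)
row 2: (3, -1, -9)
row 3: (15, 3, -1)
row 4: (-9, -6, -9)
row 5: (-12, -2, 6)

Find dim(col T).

Row reduce to echelon form.
R2 ← R2 + R1: [0, -5, -20]
R3 ← R3 + (5)·R1: [0, -17, -56]
R4 ← R4 − (3)·R1: [0, 6, 24]
R5 ← R5 − (4)·R1: [0, 14, 50]
R3 ← R3 − (17/5)·R2: [0, 0, 12]
R4 ← R4 + (6/5)·R2: [0, 0, 0]
R5 ← R5 + (14/5)·R2: [0, 0, -6]
R5 ← R5 + (1/2)·R3: [0, 0, 0]
Echelon form has 3 nonzero rows, so rank(T) = 3.
The column space has dimension equal to the rank: 3.

3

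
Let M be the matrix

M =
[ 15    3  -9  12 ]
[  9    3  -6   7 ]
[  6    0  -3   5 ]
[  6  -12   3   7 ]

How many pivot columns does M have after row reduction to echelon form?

Row reduce to echelon form.
R2 ← R2 − (3/5)·R1: [0, 6/5, -3/5, -1/5]
R3 ← R3 − (2/5)·R1: [0, -6/5, 3/5, 1/5]
R4 ← R4 − (2/5)·R1: [0, -66/5, 33/5, 11/5]
R3 ← R3 + R2: [0, 0, 0, 0]
R4 ← R4 + (11)·R2: [0, 0, 0, 0]
Echelon form has 2 nonzero rows, so rank(M) = 2.
Each nonzero row contributes one pivot column: 2 pivot columns.

2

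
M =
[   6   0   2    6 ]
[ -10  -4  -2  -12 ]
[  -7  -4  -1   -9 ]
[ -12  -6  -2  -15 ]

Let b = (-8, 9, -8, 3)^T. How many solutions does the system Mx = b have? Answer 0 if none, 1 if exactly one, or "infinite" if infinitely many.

Row reduce the augmented matrix [M | b].
R2 ← R2 + (5/3)·R1: [0, -4, 4/3, -2, -13/3]
R3 ← R3 + (7/6)·R1: [0, -4, 4/3, -2, -52/3]
R4 ← R4 + (2)·R1: [0, -6, 2, -3, -13]
R3 ← R3 − R2: [0, 0, 0, 0, -13]
R4 ← R4 − (3/2)·R2: [0, 0, 0, 0, -13/2]
R4 ← R4 − (1/2)·R3: [0, 0, 0, 0, 0]
The echelon form has 3 nonzero rows; the last pivot sits in the augmented column, so rank(M) = 2 but rank([M|b]) = 3.
Since the ranks differ, the system is inconsistent.
It has no solutions.

0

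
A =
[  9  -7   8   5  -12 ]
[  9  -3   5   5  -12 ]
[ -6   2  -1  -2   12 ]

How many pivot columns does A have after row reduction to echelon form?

3

Row reduce to echelon form.
R2 ← R2 − R1: [0, 4, -3, 0, 0]
R3 ← R3 + (2/3)·R1: [0, -8/3, 13/3, 4/3, 4]
R3 ← R3 + (2/3)·R2: [0, 0, 7/3, 4/3, 4]
Echelon form has 3 nonzero rows, so rank(A) = 3.
Each nonzero row contributes one pivot column: 3 pivot columns.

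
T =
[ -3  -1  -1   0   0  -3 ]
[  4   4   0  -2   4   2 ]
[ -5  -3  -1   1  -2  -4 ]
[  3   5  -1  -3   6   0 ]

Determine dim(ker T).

Row reduce to echelon form.
R2 ← R2 + (4/3)·R1: [0, 8/3, -4/3, -2, 4, -2]
R3 ← R3 − (5/3)·R1: [0, -4/3, 2/3, 1, -2, 1]
R4 ← R4 + R1: [0, 4, -2, -3, 6, -3]
R3 ← R3 + (1/2)·R2: [0, 0, 0, 0, 0, 0]
R4 ← R4 − (3/2)·R2: [0, 0, 0, 0, 0, 0]
2 nonzero rows, so rank(T) = 2.
T has 6 columns; by rank–nullity, nullity = 6 − 2 = 4.

4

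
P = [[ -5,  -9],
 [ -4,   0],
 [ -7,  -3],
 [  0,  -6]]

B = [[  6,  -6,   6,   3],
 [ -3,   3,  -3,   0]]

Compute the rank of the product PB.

First compute PB:
[[ -3,   3,  -3, -15],
 [-24,  24, -24, -12],
 [-33,  33, -33, -21],
 [ 18, -18,  18,   0]]
Now row reduce the product.
R2 ← R2 − (8)·R1: [0, 0, 0, 108]
R3 ← R3 − (11)·R1: [0, 0, 0, 144]
R4 ← R4 + (6)·R1: [0, 0, 0, -90]
R3 ← R3 − (4/3)·R2: [0, 0, 0, 0]
R4 ← R4 + (5/6)·R2: [0, 0, 0, 0]
2 nonzero rows, so rank(PB) = 2.

2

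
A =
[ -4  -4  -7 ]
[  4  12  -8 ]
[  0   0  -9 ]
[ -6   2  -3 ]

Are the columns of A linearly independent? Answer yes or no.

yes

Row reduce A to echelon form.
R2 ← R2 + R1: [0, 8, -15]
R4 ← R4 − (3/2)·R1: [0, 8, 15/2]
R4 ← R4 − R2: [0, 0, 45/2]
R4 ← R4 + (5/2)·R3: [0, 0, 0]
3 pivots among 3 columns.
Every column is a pivot column, so the columns are linearly independent.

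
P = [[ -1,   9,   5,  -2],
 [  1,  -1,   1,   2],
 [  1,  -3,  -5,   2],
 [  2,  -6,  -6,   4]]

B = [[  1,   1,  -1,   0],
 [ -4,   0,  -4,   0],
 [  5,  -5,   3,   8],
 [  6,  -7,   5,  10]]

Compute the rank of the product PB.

3

First compute PB:
[[-24, -12, -30,  20],
 [ 22, -18,  16,  28],
 [  0,  12,   6, -20],
 [ 20,   4,  24,  -8]]
Now row reduce the product.
R2 ← R2 + (11/12)·R1: [0, -29, -23/2, 139/3]
R4 ← R4 + (5/6)·R1: [0, -6, -1, 26/3]
R3 ← R3 + (12/29)·R2: [0, 0, 36/29, -24/29]
R4 ← R4 − (6/29)·R2: [0, 0, 40/29, -80/87]
R4 ← R4 − (10/9)·R3: [0, 0, 0, 0]
3 nonzero rows, so rank(PB) = 3.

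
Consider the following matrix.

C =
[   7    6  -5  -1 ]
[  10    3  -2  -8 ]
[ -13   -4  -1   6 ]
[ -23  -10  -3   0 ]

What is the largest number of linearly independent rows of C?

4

Row reduce to echelon form.
R2 ← R2 − (10/7)·R1: [0, -39/7, 36/7, -46/7]
R3 ← R3 + (13/7)·R1: [0, 50/7, -72/7, 29/7]
R4 ← R4 + (23/7)·R1: [0, 68/7, -136/7, -23/7]
R3 ← R3 + (50/39)·R2: [0, 0, -48/13, -167/39]
R4 ← R4 + (68/39)·R2: [0, 0, -136/13, -575/39]
R4 ← R4 − (17/6)·R3: [0, 0, 0, -47/18]
Echelon form has 4 nonzero rows, so rank(C) = 4.
The rank gives the maximum number of linearly independent rows: 4.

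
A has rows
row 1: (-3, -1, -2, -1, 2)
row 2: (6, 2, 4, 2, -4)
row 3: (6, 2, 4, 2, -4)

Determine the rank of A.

1

Row reduce to echelon form.
R2 ← R2 + (2)·R1: [0, 0, 0, 0, 0]
R3 ← R3 + (2)·R1: [0, 0, 0, 0, 0]
Echelon form has 1 nonzero row, so rank(A) = 1.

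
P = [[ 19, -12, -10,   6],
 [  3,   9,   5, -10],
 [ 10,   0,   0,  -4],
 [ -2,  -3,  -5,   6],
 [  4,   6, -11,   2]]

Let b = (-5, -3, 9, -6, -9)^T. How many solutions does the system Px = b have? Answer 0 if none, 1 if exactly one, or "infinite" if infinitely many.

Row reduce the augmented matrix [P | b].
R2 ← R2 − (3/19)·R1: [0, 207/19, 125/19, -208/19, -42/19]
R3 ← R3 − (10/19)·R1: [0, 120/19, 100/19, -136/19, 221/19]
R4 ← R4 + (2/19)·R1: [0, -81/19, -115/19, 126/19, -124/19]
R5 ← R5 − (4/19)·R1: [0, 162/19, -169/19, 14/19, -151/19]
R3 ← R3 − (40/69)·R2: [0, 0, 100/69, -56/69, 297/23]
R4 ← R4 + (9/23)·R2: [0, 0, -80/23, 54/23, -170/23]
R5 ← R5 − (18/23)·R2: [0, 0, -323/23, 214/23, -143/23]
R4 ← R4 + (12/5)·R3: [0, 0, 0, 2/5, 118/5]
R5 ← R5 + (969/100)·R3: [0, 0, 0, 36/25, 11891/100]
R5 ← R5 − (18/5)·R4: [0, 0, 0, 0, 679/20]
The echelon form has 5 nonzero rows; the last pivot sits in the augmented column, so rank(P) = 4 but rank([P|b]) = 5.
Since the ranks differ, the system is inconsistent.
It has no solutions.

0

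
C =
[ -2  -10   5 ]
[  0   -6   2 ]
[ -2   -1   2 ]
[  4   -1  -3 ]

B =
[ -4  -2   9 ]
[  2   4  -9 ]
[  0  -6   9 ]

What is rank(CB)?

2

First compute CB:
[[-12, -66, 117],
 [-12, -36,  72],
 [  6, -12,   9],
 [-18,   6,  18]]
Now row reduce the product.
R2 ← R2 − R1: [0, 30, -45]
R3 ← R3 + (1/2)·R1: [0, -45, 135/2]
R4 ← R4 − (3/2)·R1: [0, 105, -315/2]
R3 ← R3 + (3/2)·R2: [0, 0, 0]
R4 ← R4 − (7/2)·R2: [0, 0, 0]
2 nonzero rows, so rank(CB) = 2.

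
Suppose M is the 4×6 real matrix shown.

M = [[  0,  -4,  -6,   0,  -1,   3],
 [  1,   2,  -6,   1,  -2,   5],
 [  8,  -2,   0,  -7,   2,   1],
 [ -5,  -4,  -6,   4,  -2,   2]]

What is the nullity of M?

3

Row reduce to echelon form.
Swap R1 ↔ R2
R3 ← R3 − (8)·R1: [0, -18, 48, -15, 18, -39]
R4 ← R4 + (5)·R1: [0, 6, -36, 9, -12, 27]
R3 ← R3 − (9/2)·R2: [0, 0, 75, -15, 45/2, -105/2]
R4 ← R4 + (3/2)·R2: [0, 0, -45, 9, -27/2, 63/2]
R4 ← R4 + (3/5)·R3: [0, 0, 0, 0, 0, 0]
3 nonzero rows, so rank(M) = 3.
M has 6 columns; by rank–nullity, nullity = 6 − 3 = 3.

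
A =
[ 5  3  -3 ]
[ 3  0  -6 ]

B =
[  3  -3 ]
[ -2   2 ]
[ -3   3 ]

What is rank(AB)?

1

First compute AB:
[[ 18, -18],
 [ 27, -27]]
Now row reduce the product.
R2 ← R2 − (3/2)·R1: [0, 0]
1 nonzero row, so rank(AB) = 1.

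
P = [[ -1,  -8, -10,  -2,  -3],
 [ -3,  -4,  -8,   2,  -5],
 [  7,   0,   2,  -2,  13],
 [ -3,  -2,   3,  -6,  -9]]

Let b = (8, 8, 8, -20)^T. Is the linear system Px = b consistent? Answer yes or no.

yes

Row reduce the augmented matrix [P | b].
R2 ← R2 − (3)·R1: [0, 20, 22, 8, 4, -16]
R3 ← R3 + (7)·R1: [0, -56, -68, -16, -8, 64]
R4 ← R4 − (3)·R1: [0, 22, 33, 0, 0, -44]
R3 ← R3 + (14/5)·R2: [0, 0, -32/5, 32/5, 16/5, 96/5]
R4 ← R4 − (11/10)·R2: [0, 0, 44/5, -44/5, -22/5, -132/5]
R4 ← R4 + (11/8)·R3: [0, 0, 0, 0, 0, 0]
The echelon form has 3 nonzero rows, and every pivot lies in the first 5 columns, so rank(P) = rank([P|b]) = 3.
The system is consistent.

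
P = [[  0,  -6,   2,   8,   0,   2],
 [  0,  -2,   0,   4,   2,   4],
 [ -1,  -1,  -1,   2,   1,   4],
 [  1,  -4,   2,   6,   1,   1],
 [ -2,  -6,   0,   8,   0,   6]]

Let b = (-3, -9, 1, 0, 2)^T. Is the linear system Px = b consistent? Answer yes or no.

no

Row reduce the augmented matrix [P | b].
Swap R1 ↔ R3
R4 ← R4 + R1: [0, -5, 1, 8, 2, 5, 1]
R5 ← R5 − (2)·R1: [0, -4, 2, 4, -2, -2, 0]
R3 ← R3 − (3)·R2: [0, 0, 2, -4, -6, -10, 24]
R4 ← R4 − (5/2)·R2: [0, 0, 1, -2, -3, -5, 47/2]
R5 ← R5 − (2)·R2: [0, 0, 2, -4, -6, -10, 18]
R4 ← R4 − (1/2)·R3: [0, 0, 0, 0, 0, 0, 23/2]
R5 ← R5 − R3: [0, 0, 0, 0, 0, 0, -6]
R5 ← R5 + (12/23)·R4: [0, 0, 0, 0, 0, 0, 0]
The echelon form has 4 nonzero rows; the last pivot sits in the augmented column, so rank(P) = 3 but rank([P|b]) = 4.
Since the ranks differ, the system is inconsistent.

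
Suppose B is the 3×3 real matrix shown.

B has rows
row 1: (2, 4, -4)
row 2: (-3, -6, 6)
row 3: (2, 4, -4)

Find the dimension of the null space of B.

2

Row reduce to echelon form.
R2 ← R2 + (3/2)·R1: [0, 0, 0]
R3 ← R3 − R1: [0, 0, 0]
1 nonzero row, so rank(B) = 1.
B has 3 columns; by rank–nullity, nullity = 3 − 1 = 2.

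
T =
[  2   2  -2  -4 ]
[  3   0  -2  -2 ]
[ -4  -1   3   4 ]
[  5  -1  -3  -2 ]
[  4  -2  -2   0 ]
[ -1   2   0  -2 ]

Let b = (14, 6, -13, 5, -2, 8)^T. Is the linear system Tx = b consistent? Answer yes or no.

yes

Row reduce the augmented matrix [T | b].
R2 ← R2 − (3/2)·R1: [0, -3, 1, 4, -15]
R3 ← R3 + (2)·R1: [0, 3, -1, -4, 15]
R4 ← R4 − (5/2)·R1: [0, -6, 2, 8, -30]
R5 ← R5 − (2)·R1: [0, -6, 2, 8, -30]
R6 ← R6 + (1/2)·R1: [0, 3, -1, -4, 15]
R3 ← R3 + R2: [0, 0, 0, 0, 0]
R4 ← R4 − (2)·R2: [0, 0, 0, 0, 0]
R5 ← R5 − (2)·R2: [0, 0, 0, 0, 0]
R6 ← R6 + R2: [0, 0, 0, 0, 0]
The echelon form has 2 nonzero rows, and every pivot lies in the first 4 columns, so rank(T) = rank([T|b]) = 2.
The system is consistent.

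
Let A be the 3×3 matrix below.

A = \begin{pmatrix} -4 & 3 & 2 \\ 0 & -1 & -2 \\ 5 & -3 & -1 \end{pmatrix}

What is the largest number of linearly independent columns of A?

2

Row reduce to echelon form.
R3 ← R3 + (5/4)·R1: [0, 3/4, 3/2]
R3 ← R3 + (3/4)·R2: [0, 0, 0]
Echelon form has 2 nonzero rows, so rank(A) = 2.
The rank gives the maximum number of linearly independent columns: 2.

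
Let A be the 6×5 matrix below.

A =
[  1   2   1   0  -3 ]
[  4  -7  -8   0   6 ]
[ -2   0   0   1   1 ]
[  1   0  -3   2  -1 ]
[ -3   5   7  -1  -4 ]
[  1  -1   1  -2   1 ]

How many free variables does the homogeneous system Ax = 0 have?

Row reduce to echelon form.
R2 ← R2 − (4)·R1: [0, -15, -12, 0, 18]
R3 ← R3 + (2)·R1: [0, 4, 2, 1, -5]
R4 ← R4 − R1: [0, -2, -4, 2, 2]
R5 ← R5 + (3)·R1: [0, 11, 10, -1, -13]
R6 ← R6 − R1: [0, -3, 0, -2, 4]
R3 ← R3 + (4/15)·R2: [0, 0, -6/5, 1, -1/5]
R4 ← R4 − (2/15)·R2: [0, 0, -12/5, 2, -2/5]
R5 ← R5 + (11/15)·R2: [0, 0, 6/5, -1, 1/5]
R6 ← R6 − (1/5)·R2: [0, 0, 12/5, -2, 2/5]
R4 ← R4 − (2)·R3: [0, 0, 0, 0, 0]
R5 ← R5 + R3: [0, 0, 0, 0, 0]
R6 ← R6 + (2)·R3: [0, 0, 0, 0, 0]
3 nonzero rows, so rank(A) = 3.
A has 5 columns; by rank–nullity, nullity = 5 − 3 = 2.

2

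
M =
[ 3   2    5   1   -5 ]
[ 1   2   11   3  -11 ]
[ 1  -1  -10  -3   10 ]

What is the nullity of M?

3

Row reduce to echelon form.
R2 ← R2 − (1/3)·R1: [0, 4/3, 28/3, 8/3, -28/3]
R3 ← R3 − (1/3)·R1: [0, -5/3, -35/3, -10/3, 35/3]
R3 ← R3 + (5/4)·R2: [0, 0, 0, 0, 0]
2 nonzero rows, so rank(M) = 2.
M has 5 columns; by rank–nullity, nullity = 5 − 2 = 3.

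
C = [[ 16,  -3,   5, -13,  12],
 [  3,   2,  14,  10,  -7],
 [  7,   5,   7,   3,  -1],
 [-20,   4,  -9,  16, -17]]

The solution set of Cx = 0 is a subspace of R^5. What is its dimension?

Row reduce to echelon form.
R2 ← R2 − (3/16)·R1: [0, 41/16, 209/16, 199/16, -37/4]
R3 ← R3 − (7/16)·R1: [0, 101/16, 77/16, 139/16, -25/4]
R4 ← R4 + (5/4)·R1: [0, 1/4, -11/4, -1/4, -2]
R3 ← R3 − (101/41)·R2: [0, 0, -1122/41, -900/41, 678/41]
R4 ← R4 − (4/41)·R2: [0, 0, -165/41, -60/41, -45/41]
R4 ← R4 − (5/34)·R3: [0, 0, 0, 30/17, -60/17]
4 nonzero rows, so rank(C) = 4.
C has 5 columns; by rank–nullity, nullity = 5 − 4 = 1.

1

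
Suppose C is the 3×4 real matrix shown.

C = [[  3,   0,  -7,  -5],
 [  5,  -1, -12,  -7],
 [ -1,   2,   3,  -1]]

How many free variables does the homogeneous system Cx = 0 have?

2

Row reduce to echelon form.
R2 ← R2 − (5/3)·R1: [0, -1, -1/3, 4/3]
R3 ← R3 + (1/3)·R1: [0, 2, 2/3, -8/3]
R3 ← R3 + (2)·R2: [0, 0, 0, 0]
2 nonzero rows, so rank(C) = 2.
C has 4 columns; by rank–nullity, nullity = 4 − 2 = 2.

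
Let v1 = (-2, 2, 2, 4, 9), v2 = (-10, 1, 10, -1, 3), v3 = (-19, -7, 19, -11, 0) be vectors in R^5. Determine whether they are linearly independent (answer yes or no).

Form the matrix with these vectors as rows and row reduce.
R2 ← R2 − (5)·R1: [0, -9, 0, -21, -42]
R3 ← R3 − (19/2)·R1: [0, -26, 0, -49, -171/2]
R3 ← R3 − (26/9)·R2: [0, 0, 0, 35/3, 215/6]
3 nonzero rows, so the 3 vectors span a space of dimension 3.
Since 3 = 3, the vectors are linearly independent.

yes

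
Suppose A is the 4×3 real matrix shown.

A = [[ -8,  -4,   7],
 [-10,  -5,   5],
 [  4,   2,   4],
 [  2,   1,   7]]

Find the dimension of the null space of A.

Row reduce to echelon form.
R2 ← R2 − (5/4)·R1: [0, 0, -15/4]
R3 ← R3 + (1/2)·R1: [0, 0, 15/2]
R4 ← R4 + (1/4)·R1: [0, 0, 35/4]
R3 ← R3 + (2)·R2: [0, 0, 0]
R4 ← R4 + (7/3)·R2: [0, 0, 0]
2 nonzero rows, so rank(A) = 2.
A has 3 columns; by rank–nullity, nullity = 3 − 2 = 1.

1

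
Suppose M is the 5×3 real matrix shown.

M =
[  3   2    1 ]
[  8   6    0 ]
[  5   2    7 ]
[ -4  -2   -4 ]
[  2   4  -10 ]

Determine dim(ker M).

1

Row reduce to echelon form.
R2 ← R2 − (8/3)·R1: [0, 2/3, -8/3]
R3 ← R3 − (5/3)·R1: [0, -4/3, 16/3]
R4 ← R4 + (4/3)·R1: [0, 2/3, -8/3]
R5 ← R5 − (2/3)·R1: [0, 8/3, -32/3]
R3 ← R3 + (2)·R2: [0, 0, 0]
R4 ← R4 − R2: [0, 0, 0]
R5 ← R5 − (4)·R2: [0, 0, 0]
2 nonzero rows, so rank(M) = 2.
M has 3 columns; by rank–nullity, nullity = 3 − 2 = 1.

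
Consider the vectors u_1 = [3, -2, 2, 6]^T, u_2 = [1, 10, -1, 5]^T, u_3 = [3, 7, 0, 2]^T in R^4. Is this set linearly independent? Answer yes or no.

yes

Form the matrix with these vectors as rows and row reduce.
R2 ← R2 − (1/3)·R1: [0, 32/3, -5/3, 3]
R3 ← R3 − R1: [0, 9, -2, -4]
R3 ← R3 − (27/32)·R2: [0, 0, -19/32, -209/32]
3 nonzero rows, so the 3 vectors span a space of dimension 3.
Since 3 = 3, the vectors are linearly independent.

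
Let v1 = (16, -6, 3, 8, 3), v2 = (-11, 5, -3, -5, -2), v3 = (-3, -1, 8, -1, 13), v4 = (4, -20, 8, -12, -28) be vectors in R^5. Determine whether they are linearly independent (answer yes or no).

Form the matrix with these vectors as rows and row reduce.
R2 ← R2 + (11/16)·R1: [0, 7/8, -15/16, 1/2, 1/16]
R3 ← R3 + (3/16)·R1: [0, -17/8, 137/16, 1/2, 217/16]
R4 ← R4 − (1/4)·R1: [0, -37/2, 29/4, -14, -115/4]
R3 ← R3 + (17/7)·R2: [0, 0, 44/7, 12/7, 96/7]
R4 ← R4 + (148/7)·R2: [0, 0, -88/7, -24/7, -192/7]
R4 ← R4 + (2)·R3: [0, 0, 0, 0, 0]
3 nonzero rows, so the 4 vectors span a space of dimension 3.
Since 3 < 4, the vectors are linearly dependent.

no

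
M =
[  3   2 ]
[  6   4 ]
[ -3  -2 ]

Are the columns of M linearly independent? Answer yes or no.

Row reduce M to echelon form.
R2 ← R2 − (2)·R1: [0, 0]
R3 ← R3 + R1: [0, 0]
1 pivot among 2 columns.
Only 1 < 2 pivot columns, so the columns are linearly dependent.

no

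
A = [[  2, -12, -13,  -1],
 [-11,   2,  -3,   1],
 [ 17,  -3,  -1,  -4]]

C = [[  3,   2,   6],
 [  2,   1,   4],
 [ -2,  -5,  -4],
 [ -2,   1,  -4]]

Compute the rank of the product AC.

2

First compute AC:
[[ 10,  56,  20],
 [-25,  -4, -50],
 [ 55,  32, 110]]
Now row reduce the product.
R2 ← R2 + (5/2)·R1: [0, 136, 0]
R3 ← R3 − (11/2)·R1: [0, -276, 0]
R3 ← R3 + (69/34)·R2: [0, 0, 0]
2 nonzero rows, so rank(AC) = 2.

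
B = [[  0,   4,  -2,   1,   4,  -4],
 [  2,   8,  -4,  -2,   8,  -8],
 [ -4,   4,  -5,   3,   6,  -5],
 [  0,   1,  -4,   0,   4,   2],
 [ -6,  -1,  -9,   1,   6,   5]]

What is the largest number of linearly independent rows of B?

5

Row reduce to echelon form.
Swap R1 ↔ R2
R3 ← R3 + (2)·R1: [0, 20, -13, -1, 22, -21]
R5 ← R5 + (3)·R1: [0, 23, -21, -5, 30, -19]
R3 ← R3 − (5)·R2: [0, 0, -3, -6, 2, -1]
R4 ← R4 − (1/4)·R2: [0, 0, -7/2, -1/4, 3, 3]
R5 ← R5 − (23/4)·R2: [0, 0, -19/2, -43/4, 7, 4]
R4 ← R4 − (7/6)·R3: [0, 0, 0, 27/4, 2/3, 25/6]
R5 ← R5 − (19/6)·R3: [0, 0, 0, 33/4, 2/3, 43/6]
R5 ← R5 − (11/9)·R4: [0, 0, 0, 0, -4/27, 56/27]
Echelon form has 5 nonzero rows, so rank(B) = 5.
The rank gives the maximum number of linearly independent rows: 5.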